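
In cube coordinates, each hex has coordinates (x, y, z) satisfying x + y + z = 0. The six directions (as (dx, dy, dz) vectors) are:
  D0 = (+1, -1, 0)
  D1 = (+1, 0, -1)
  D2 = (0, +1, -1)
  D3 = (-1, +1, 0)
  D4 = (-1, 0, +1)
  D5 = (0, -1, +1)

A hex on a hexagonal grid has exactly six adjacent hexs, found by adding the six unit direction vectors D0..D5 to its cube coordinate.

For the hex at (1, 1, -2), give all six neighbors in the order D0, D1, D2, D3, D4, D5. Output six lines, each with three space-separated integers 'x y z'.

Answer: 2 0 -2
2 1 -3
1 2 -3
0 2 -2
0 1 -1
1 0 -1

Derivation:
Center: (1, 1, -2). Add each direction:
  D0: (1, 1, -2) + (1, -1, 0) = (2, 0, -2)
  D1: (1, 1, -2) + (1, 0, -1) = (2, 1, -3)
  D2: (1, 1, -2) + (0, 1, -1) = (1, 2, -3)
  D3: (1, 1, -2) + (-1, 1, 0) = (0, 2, -2)
  D4: (1, 1, -2) + (-1, 0, 1) = (0, 1, -1)
  D5: (1, 1, -2) + (0, -1, 1) = (1, 0, -1)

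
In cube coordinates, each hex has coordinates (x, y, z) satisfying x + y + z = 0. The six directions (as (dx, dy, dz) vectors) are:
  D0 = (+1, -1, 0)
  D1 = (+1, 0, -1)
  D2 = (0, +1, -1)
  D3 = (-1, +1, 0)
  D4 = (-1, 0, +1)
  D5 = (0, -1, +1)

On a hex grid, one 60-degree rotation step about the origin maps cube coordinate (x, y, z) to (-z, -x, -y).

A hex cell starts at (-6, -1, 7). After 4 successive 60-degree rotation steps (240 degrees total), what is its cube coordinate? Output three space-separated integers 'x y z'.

Start: (-6, -1, 7)
Step 1: (-6, -1, 7) -> (-(7), -(-6), -(-1)) = (-7, 6, 1)
Step 2: (-7, 6, 1) -> (-(1), -(-7), -(6)) = (-1, 7, -6)
Step 3: (-1, 7, -6) -> (-(-6), -(-1), -(7)) = (6, 1, -7)
Step 4: (6, 1, -7) -> (-(-7), -(6), -(1)) = (7, -6, -1)

Answer: 7 -6 -1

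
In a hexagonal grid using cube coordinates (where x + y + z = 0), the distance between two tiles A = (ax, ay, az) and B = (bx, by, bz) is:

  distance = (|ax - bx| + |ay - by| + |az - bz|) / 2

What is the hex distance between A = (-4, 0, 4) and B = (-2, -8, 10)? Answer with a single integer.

Answer: 8

Derivation:
|ax - bx| = |-4 - (-2)| = 2
|ay - by| = |0 - (-8)| = 8
|az - bz| = |4 - 10| = 6
distance = (2 + 8 + 6) / 2 = 16 / 2 = 8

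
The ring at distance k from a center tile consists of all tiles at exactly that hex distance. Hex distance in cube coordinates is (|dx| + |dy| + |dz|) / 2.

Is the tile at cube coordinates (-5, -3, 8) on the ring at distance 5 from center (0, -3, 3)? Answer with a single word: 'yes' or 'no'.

|px - cx| = |-5 - 0| = 5
|py - cy| = |-3 - (-3)| = 0
|pz - cz| = |8 - 3| = 5
distance = (5+0+5)/2 = 10/2 = 5
radius = 5; distance == radius -> yes

Answer: yes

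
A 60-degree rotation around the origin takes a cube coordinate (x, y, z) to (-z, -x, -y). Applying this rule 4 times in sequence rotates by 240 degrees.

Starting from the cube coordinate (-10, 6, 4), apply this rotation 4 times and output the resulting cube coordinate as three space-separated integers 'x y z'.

Answer: 4 -10 6

Derivation:
Start: (-10, 6, 4)
Step 1: (-10, 6, 4) -> (-(4), -(-10), -(6)) = (-4, 10, -6)
Step 2: (-4, 10, -6) -> (-(-6), -(-4), -(10)) = (6, 4, -10)
Step 3: (6, 4, -10) -> (-(-10), -(6), -(4)) = (10, -6, -4)
Step 4: (10, -6, -4) -> (-(-4), -(10), -(-6)) = (4, -10, 6)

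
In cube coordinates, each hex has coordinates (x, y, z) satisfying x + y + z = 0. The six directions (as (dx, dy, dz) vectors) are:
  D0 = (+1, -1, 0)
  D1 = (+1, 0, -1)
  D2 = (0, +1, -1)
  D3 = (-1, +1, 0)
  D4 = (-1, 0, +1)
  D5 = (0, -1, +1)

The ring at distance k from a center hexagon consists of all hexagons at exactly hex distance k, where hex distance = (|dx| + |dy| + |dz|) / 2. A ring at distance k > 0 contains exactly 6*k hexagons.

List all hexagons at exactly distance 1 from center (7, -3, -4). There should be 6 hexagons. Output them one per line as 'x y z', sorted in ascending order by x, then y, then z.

Answer: 6 -3 -3
6 -2 -4
7 -4 -3
7 -2 -5
8 -4 -4
8 -3 -5

Derivation:
Walk ring at distance 1 from (7, -3, -4):
Start at center + D4*1 = (6, -3, -3)
  hex 0: (6, -3, -3)
  hex 1: (7, -4, -3)
  hex 2: (8, -4, -4)
  hex 3: (8, -3, -5)
  hex 4: (7, -2, -5)
  hex 5: (6, -2, -4)
Sorted: 6 hexes.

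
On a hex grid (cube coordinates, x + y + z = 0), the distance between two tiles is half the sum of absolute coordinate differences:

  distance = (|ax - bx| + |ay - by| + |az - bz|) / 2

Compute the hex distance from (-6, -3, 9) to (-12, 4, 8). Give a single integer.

Answer: 7

Derivation:
|ax - bx| = |-6 - (-12)| = 6
|ay - by| = |-3 - 4| = 7
|az - bz| = |9 - 8| = 1
distance = (6 + 7 + 1) / 2 = 14 / 2 = 7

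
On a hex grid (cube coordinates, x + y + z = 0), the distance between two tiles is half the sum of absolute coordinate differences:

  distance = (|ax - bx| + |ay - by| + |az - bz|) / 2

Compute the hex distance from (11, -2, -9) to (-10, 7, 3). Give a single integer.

Answer: 21

Derivation:
|ax - bx| = |11 - (-10)| = 21
|ay - by| = |-2 - 7| = 9
|az - bz| = |-9 - 3| = 12
distance = (21 + 9 + 12) / 2 = 42 / 2 = 21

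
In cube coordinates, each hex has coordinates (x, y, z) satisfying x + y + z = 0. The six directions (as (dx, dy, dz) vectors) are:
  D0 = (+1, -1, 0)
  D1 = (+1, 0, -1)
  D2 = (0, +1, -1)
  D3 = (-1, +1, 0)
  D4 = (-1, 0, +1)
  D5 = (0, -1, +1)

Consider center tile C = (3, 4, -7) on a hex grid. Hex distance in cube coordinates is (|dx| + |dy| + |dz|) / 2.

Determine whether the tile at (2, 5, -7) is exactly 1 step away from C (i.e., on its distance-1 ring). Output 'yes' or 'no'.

|px - cx| = |2 - 3| = 1
|py - cy| = |5 - 4| = 1
|pz - cz| = |-7 - (-7)| = 0
distance = (1+1+0)/2 = 2/2 = 1
radius = 1; distance == radius -> yes

Answer: yes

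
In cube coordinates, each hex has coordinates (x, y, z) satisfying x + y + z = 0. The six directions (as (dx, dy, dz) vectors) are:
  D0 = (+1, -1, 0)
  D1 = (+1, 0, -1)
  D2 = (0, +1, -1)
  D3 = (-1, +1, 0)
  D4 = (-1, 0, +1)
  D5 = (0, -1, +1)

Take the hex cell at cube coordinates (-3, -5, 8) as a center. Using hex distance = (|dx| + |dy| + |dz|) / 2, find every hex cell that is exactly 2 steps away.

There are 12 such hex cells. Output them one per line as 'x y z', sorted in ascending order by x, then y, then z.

Answer: -5 -5 10
-5 -4 9
-5 -3 8
-4 -6 10
-4 -3 7
-3 -7 10
-3 -3 6
-2 -7 9
-2 -4 6
-1 -7 8
-1 -6 7
-1 -5 6

Derivation:
Walk ring at distance 2 from (-3, -5, 8):
Start at center + D4*2 = (-5, -5, 10)
  hex 0: (-5, -5, 10)
  hex 1: (-4, -6, 10)
  hex 2: (-3, -7, 10)
  hex 3: (-2, -7, 9)
  hex 4: (-1, -7, 8)
  hex 5: (-1, -6, 7)
  hex 6: (-1, -5, 6)
  hex 7: (-2, -4, 6)
  hex 8: (-3, -3, 6)
  hex 9: (-4, -3, 7)
  hex 10: (-5, -3, 8)
  hex 11: (-5, -4, 9)
Sorted: 12 hexes.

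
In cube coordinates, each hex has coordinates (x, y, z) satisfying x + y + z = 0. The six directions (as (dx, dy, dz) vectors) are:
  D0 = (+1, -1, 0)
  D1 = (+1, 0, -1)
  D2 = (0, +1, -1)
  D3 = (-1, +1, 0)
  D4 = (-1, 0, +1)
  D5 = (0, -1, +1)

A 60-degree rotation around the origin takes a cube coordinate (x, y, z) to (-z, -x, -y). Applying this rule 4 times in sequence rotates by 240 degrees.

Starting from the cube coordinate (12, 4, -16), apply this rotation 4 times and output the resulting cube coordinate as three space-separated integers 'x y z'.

Answer: -16 12 4

Derivation:
Start: (12, 4, -16)
Step 1: (12, 4, -16) -> (-(-16), -(12), -(4)) = (16, -12, -4)
Step 2: (16, -12, -4) -> (-(-4), -(16), -(-12)) = (4, -16, 12)
Step 3: (4, -16, 12) -> (-(12), -(4), -(-16)) = (-12, -4, 16)
Step 4: (-12, -4, 16) -> (-(16), -(-12), -(-4)) = (-16, 12, 4)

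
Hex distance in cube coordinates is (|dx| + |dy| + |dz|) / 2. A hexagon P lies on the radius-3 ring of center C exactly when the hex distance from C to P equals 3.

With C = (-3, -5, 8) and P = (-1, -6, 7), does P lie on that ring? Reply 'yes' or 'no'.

Answer: no

Derivation:
|px - cx| = |-1 - (-3)| = 2
|py - cy| = |-6 - (-5)| = 1
|pz - cz| = |7 - 8| = 1
distance = (2+1+1)/2 = 4/2 = 2
radius = 3; distance != radius -> no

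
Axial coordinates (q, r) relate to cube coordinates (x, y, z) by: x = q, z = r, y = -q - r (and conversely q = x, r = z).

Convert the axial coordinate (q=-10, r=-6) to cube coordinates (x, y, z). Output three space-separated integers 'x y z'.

Answer: -10 16 -6

Derivation:
x = q = -10
z = r = -6
y = -x - z = -(-10) - (-6) = 16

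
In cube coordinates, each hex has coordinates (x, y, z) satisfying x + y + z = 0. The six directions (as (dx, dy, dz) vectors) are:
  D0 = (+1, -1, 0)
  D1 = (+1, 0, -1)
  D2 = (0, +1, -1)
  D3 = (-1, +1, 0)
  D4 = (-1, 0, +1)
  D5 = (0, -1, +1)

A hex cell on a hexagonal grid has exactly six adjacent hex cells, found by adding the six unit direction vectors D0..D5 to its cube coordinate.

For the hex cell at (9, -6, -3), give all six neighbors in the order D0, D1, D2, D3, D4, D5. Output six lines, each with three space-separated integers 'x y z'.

Center: (9, -6, -3). Add each direction:
  D0: (9, -6, -3) + (1, -1, 0) = (10, -7, -3)
  D1: (9, -6, -3) + (1, 0, -1) = (10, -6, -4)
  D2: (9, -6, -3) + (0, 1, -1) = (9, -5, -4)
  D3: (9, -6, -3) + (-1, 1, 0) = (8, -5, -3)
  D4: (9, -6, -3) + (-1, 0, 1) = (8, -6, -2)
  D5: (9, -6, -3) + (0, -1, 1) = (9, -7, -2)

Answer: 10 -7 -3
10 -6 -4
9 -5 -4
8 -5 -3
8 -6 -2
9 -7 -2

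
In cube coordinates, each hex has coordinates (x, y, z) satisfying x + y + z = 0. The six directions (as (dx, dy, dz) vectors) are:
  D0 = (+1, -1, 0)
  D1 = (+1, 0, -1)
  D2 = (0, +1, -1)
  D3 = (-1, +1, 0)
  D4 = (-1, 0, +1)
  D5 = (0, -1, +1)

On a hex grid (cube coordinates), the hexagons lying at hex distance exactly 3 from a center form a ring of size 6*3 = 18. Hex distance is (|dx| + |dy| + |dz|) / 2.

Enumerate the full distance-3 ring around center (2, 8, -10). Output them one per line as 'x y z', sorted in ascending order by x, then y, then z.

Answer: -1 8 -7
-1 9 -8
-1 10 -9
-1 11 -10
0 7 -7
0 11 -11
1 6 -7
1 11 -12
2 5 -7
2 11 -13
3 5 -8
3 10 -13
4 5 -9
4 9 -13
5 5 -10
5 6 -11
5 7 -12
5 8 -13

Derivation:
Walk ring at distance 3 from (2, 8, -10):
Start at center + D4*3 = (-1, 8, -7)
  hex 0: (-1, 8, -7)
  hex 1: (0, 7, -7)
  hex 2: (1, 6, -7)
  hex 3: (2, 5, -7)
  hex 4: (3, 5, -8)
  hex 5: (4, 5, -9)
  hex 6: (5, 5, -10)
  hex 7: (5, 6, -11)
  hex 8: (5, 7, -12)
  hex 9: (5, 8, -13)
  hex 10: (4, 9, -13)
  hex 11: (3, 10, -13)
  hex 12: (2, 11, -13)
  hex 13: (1, 11, -12)
  hex 14: (0, 11, -11)
  hex 15: (-1, 11, -10)
  hex 16: (-1, 10, -9)
  hex 17: (-1, 9, -8)
Sorted: 18 hexes.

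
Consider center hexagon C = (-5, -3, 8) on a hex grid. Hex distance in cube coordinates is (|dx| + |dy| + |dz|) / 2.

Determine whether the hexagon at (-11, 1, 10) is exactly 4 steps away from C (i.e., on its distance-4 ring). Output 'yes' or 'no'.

|px - cx| = |-11 - (-5)| = 6
|py - cy| = |1 - (-3)| = 4
|pz - cz| = |10 - 8| = 2
distance = (6+4+2)/2 = 12/2 = 6
radius = 4; distance != radius -> no

Answer: no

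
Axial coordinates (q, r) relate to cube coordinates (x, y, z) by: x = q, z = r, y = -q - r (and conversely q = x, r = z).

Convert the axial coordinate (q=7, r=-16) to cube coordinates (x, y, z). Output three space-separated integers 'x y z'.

x = q = 7
z = r = -16
y = -x - z = -(7) - (-16) = 9

Answer: 7 9 -16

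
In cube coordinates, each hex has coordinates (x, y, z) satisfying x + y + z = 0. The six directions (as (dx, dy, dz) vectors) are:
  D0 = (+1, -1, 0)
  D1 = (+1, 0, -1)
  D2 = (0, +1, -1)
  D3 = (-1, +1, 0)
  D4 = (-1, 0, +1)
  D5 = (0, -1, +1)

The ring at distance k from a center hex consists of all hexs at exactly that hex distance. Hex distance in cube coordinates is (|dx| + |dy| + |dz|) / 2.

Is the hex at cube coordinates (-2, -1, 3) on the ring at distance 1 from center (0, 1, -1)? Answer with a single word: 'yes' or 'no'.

Answer: no

Derivation:
|px - cx| = |-2 - 0| = 2
|py - cy| = |-1 - 1| = 2
|pz - cz| = |3 - (-1)| = 4
distance = (2+2+4)/2 = 8/2 = 4
radius = 1; distance != radius -> no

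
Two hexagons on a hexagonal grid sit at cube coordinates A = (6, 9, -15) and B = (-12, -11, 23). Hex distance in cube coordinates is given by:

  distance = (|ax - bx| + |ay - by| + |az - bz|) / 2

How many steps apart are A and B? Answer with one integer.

Answer: 38

Derivation:
|ax - bx| = |6 - (-12)| = 18
|ay - by| = |9 - (-11)| = 20
|az - bz| = |-15 - 23| = 38
distance = (18 + 20 + 38) / 2 = 76 / 2 = 38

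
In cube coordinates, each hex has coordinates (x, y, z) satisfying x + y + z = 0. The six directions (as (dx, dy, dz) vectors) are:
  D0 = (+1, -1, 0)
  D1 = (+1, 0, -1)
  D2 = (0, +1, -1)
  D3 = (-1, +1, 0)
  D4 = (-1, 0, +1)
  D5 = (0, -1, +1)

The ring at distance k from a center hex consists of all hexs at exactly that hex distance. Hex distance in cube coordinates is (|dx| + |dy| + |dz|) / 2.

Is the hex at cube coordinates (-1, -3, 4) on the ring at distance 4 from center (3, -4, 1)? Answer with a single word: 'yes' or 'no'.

Answer: yes

Derivation:
|px - cx| = |-1 - 3| = 4
|py - cy| = |-3 - (-4)| = 1
|pz - cz| = |4 - 1| = 3
distance = (4+1+3)/2 = 8/2 = 4
radius = 4; distance == radius -> yes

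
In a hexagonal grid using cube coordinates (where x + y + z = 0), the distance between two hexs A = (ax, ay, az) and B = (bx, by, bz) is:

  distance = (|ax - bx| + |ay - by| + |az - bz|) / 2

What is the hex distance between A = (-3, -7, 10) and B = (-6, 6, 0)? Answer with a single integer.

|ax - bx| = |-3 - (-6)| = 3
|ay - by| = |-7 - 6| = 13
|az - bz| = |10 - 0| = 10
distance = (3 + 13 + 10) / 2 = 26 / 2 = 13

Answer: 13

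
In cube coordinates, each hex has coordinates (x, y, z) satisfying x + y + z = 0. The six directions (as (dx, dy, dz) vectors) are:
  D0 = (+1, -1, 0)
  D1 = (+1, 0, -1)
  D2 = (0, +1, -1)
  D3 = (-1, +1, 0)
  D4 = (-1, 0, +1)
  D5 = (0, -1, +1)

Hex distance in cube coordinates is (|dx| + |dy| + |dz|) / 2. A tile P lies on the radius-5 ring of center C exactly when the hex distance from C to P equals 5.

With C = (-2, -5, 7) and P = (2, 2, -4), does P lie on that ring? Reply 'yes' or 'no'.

Answer: no

Derivation:
|px - cx| = |2 - (-2)| = 4
|py - cy| = |2 - (-5)| = 7
|pz - cz| = |-4 - 7| = 11
distance = (4+7+11)/2 = 22/2 = 11
radius = 5; distance != radius -> no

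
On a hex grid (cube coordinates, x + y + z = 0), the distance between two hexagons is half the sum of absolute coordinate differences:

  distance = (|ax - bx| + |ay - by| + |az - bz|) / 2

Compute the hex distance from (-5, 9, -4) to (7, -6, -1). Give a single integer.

|ax - bx| = |-5 - 7| = 12
|ay - by| = |9 - (-6)| = 15
|az - bz| = |-4 - (-1)| = 3
distance = (12 + 15 + 3) / 2 = 30 / 2 = 15

Answer: 15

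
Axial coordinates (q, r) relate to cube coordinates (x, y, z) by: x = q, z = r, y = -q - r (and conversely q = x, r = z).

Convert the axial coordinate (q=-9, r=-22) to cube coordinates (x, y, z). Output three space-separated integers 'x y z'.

x = q = -9
z = r = -22
y = -x - z = -(-9) - (-22) = 31

Answer: -9 31 -22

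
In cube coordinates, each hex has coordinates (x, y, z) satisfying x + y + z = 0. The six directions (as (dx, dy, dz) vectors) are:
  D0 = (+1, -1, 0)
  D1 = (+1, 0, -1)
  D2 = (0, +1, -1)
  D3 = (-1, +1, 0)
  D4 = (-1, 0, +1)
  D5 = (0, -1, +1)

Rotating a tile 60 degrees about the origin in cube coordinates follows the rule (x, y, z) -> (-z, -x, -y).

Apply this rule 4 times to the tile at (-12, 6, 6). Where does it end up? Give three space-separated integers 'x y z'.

Answer: 6 -12 6

Derivation:
Start: (-12, 6, 6)
Step 1: (-12, 6, 6) -> (-(6), -(-12), -(6)) = (-6, 12, -6)
Step 2: (-6, 12, -6) -> (-(-6), -(-6), -(12)) = (6, 6, -12)
Step 3: (6, 6, -12) -> (-(-12), -(6), -(6)) = (12, -6, -6)
Step 4: (12, -6, -6) -> (-(-6), -(12), -(-6)) = (6, -12, 6)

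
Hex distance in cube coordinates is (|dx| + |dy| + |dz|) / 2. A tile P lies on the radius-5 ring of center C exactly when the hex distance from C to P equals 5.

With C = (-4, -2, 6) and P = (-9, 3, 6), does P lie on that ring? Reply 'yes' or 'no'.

Answer: yes

Derivation:
|px - cx| = |-9 - (-4)| = 5
|py - cy| = |3 - (-2)| = 5
|pz - cz| = |6 - 6| = 0
distance = (5+5+0)/2 = 10/2 = 5
radius = 5; distance == radius -> yes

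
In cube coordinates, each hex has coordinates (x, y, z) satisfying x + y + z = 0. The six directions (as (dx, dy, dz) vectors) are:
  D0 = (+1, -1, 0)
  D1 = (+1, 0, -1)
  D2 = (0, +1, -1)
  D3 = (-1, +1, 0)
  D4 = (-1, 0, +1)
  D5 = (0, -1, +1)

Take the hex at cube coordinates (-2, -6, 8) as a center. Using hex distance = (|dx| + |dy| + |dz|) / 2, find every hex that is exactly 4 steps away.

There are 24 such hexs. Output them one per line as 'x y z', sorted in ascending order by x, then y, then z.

Answer: -6 -6 12
-6 -5 11
-6 -4 10
-6 -3 9
-6 -2 8
-5 -7 12
-5 -2 7
-4 -8 12
-4 -2 6
-3 -9 12
-3 -2 5
-2 -10 12
-2 -2 4
-1 -10 11
-1 -3 4
0 -10 10
0 -4 4
1 -10 9
1 -5 4
2 -10 8
2 -9 7
2 -8 6
2 -7 5
2 -6 4

Derivation:
Walk ring at distance 4 from (-2, -6, 8):
Start at center + D4*4 = (-6, -6, 12)
  hex 0: (-6, -6, 12)
  hex 1: (-5, -7, 12)
  hex 2: (-4, -8, 12)
  hex 3: (-3, -9, 12)
  hex 4: (-2, -10, 12)
  hex 5: (-1, -10, 11)
  hex 6: (0, -10, 10)
  hex 7: (1, -10, 9)
  hex 8: (2, -10, 8)
  hex 9: (2, -9, 7)
  hex 10: (2, -8, 6)
  hex 11: (2, -7, 5)
  hex 12: (2, -6, 4)
  hex 13: (1, -5, 4)
  hex 14: (0, -4, 4)
  hex 15: (-1, -3, 4)
  hex 16: (-2, -2, 4)
  hex 17: (-3, -2, 5)
  hex 18: (-4, -2, 6)
  hex 19: (-5, -2, 7)
  hex 20: (-6, -2, 8)
  hex 21: (-6, -3, 9)
  hex 22: (-6, -4, 10)
  hex 23: (-6, -5, 11)
Sorted: 24 hexes.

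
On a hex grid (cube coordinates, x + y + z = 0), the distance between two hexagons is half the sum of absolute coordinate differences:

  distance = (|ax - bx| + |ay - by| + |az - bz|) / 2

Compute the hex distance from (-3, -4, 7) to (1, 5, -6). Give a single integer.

Answer: 13

Derivation:
|ax - bx| = |-3 - 1| = 4
|ay - by| = |-4 - 5| = 9
|az - bz| = |7 - (-6)| = 13
distance = (4 + 9 + 13) / 2 = 26 / 2 = 13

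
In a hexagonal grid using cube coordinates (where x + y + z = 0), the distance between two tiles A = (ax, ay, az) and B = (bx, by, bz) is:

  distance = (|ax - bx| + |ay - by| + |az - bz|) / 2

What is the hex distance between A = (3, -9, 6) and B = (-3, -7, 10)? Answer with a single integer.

Answer: 6

Derivation:
|ax - bx| = |3 - (-3)| = 6
|ay - by| = |-9 - (-7)| = 2
|az - bz| = |6 - 10| = 4
distance = (6 + 2 + 4) / 2 = 12 / 2 = 6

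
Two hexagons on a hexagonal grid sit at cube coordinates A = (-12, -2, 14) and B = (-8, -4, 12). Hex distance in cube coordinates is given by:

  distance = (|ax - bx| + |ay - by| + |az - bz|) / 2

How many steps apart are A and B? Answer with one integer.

Answer: 4

Derivation:
|ax - bx| = |-12 - (-8)| = 4
|ay - by| = |-2 - (-4)| = 2
|az - bz| = |14 - 12| = 2
distance = (4 + 2 + 2) / 2 = 8 / 2 = 4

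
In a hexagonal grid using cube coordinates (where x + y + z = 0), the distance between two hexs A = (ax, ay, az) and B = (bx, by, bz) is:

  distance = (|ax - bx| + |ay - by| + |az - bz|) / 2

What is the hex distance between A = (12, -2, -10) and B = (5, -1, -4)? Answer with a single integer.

Answer: 7

Derivation:
|ax - bx| = |12 - 5| = 7
|ay - by| = |-2 - (-1)| = 1
|az - bz| = |-10 - (-4)| = 6
distance = (7 + 1 + 6) / 2 = 14 / 2 = 7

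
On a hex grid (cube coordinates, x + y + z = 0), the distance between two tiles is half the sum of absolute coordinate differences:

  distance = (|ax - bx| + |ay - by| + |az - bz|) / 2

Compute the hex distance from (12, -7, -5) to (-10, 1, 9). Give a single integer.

|ax - bx| = |12 - (-10)| = 22
|ay - by| = |-7 - 1| = 8
|az - bz| = |-5 - 9| = 14
distance = (22 + 8 + 14) / 2 = 44 / 2 = 22

Answer: 22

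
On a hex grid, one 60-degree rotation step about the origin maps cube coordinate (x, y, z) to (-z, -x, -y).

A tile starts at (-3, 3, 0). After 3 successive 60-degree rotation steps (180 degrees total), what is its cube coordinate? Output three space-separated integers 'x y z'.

Start: (-3, 3, 0)
Step 1: (-3, 3, 0) -> (-(0), -(-3), -(3)) = (0, 3, -3)
Step 2: (0, 3, -3) -> (-(-3), -(0), -(3)) = (3, 0, -3)
Step 3: (3, 0, -3) -> (-(-3), -(3), -(0)) = (3, -3, 0)

Answer: 3 -3 0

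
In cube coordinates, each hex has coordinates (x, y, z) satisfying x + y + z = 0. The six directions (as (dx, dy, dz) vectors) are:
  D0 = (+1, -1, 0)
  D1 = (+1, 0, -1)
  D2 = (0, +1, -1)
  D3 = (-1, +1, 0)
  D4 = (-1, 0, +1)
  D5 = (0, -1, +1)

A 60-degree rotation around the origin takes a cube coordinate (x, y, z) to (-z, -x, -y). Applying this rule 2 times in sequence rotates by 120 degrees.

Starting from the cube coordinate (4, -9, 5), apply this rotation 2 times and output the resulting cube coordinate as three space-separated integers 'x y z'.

Answer: -9 5 4

Derivation:
Start: (4, -9, 5)
Step 1: (4, -9, 5) -> (-(5), -(4), -(-9)) = (-5, -4, 9)
Step 2: (-5, -4, 9) -> (-(9), -(-5), -(-4)) = (-9, 5, 4)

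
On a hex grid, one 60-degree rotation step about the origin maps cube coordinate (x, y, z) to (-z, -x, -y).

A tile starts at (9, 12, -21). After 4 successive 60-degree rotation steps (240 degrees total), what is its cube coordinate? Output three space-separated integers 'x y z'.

Start: (9, 12, -21)
Step 1: (9, 12, -21) -> (-(-21), -(9), -(12)) = (21, -9, -12)
Step 2: (21, -9, -12) -> (-(-12), -(21), -(-9)) = (12, -21, 9)
Step 3: (12, -21, 9) -> (-(9), -(12), -(-21)) = (-9, -12, 21)
Step 4: (-9, -12, 21) -> (-(21), -(-9), -(-12)) = (-21, 9, 12)

Answer: -21 9 12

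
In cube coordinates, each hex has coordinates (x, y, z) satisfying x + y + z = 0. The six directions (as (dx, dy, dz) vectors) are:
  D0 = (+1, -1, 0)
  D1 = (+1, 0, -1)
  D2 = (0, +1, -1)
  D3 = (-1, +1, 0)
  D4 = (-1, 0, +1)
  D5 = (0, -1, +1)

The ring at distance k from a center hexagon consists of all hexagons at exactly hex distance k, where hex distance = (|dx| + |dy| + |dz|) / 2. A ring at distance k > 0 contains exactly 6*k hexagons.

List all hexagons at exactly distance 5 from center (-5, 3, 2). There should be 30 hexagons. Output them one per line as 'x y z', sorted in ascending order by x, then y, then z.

Answer: -10 3 7
-10 4 6
-10 5 5
-10 6 4
-10 7 3
-10 8 2
-9 2 7
-9 8 1
-8 1 7
-8 8 0
-7 0 7
-7 8 -1
-6 -1 7
-6 8 -2
-5 -2 7
-5 8 -3
-4 -2 6
-4 7 -3
-3 -2 5
-3 6 -3
-2 -2 4
-2 5 -3
-1 -2 3
-1 4 -3
0 -2 2
0 -1 1
0 0 0
0 1 -1
0 2 -2
0 3 -3

Derivation:
Walk ring at distance 5 from (-5, 3, 2):
Start at center + D4*5 = (-10, 3, 7)
  hex 0: (-10, 3, 7)
  hex 1: (-9, 2, 7)
  hex 2: (-8, 1, 7)
  hex 3: (-7, 0, 7)
  hex 4: (-6, -1, 7)
  hex 5: (-5, -2, 7)
  hex 6: (-4, -2, 6)
  hex 7: (-3, -2, 5)
  hex 8: (-2, -2, 4)
  hex 9: (-1, -2, 3)
  hex 10: (0, -2, 2)
  hex 11: (0, -1, 1)
  hex 12: (0, 0, 0)
  hex 13: (0, 1, -1)
  hex 14: (0, 2, -2)
  hex 15: (0, 3, -3)
  hex 16: (-1, 4, -3)
  hex 17: (-2, 5, -3)
  hex 18: (-3, 6, -3)
  hex 19: (-4, 7, -3)
  hex 20: (-5, 8, -3)
  hex 21: (-6, 8, -2)
  hex 22: (-7, 8, -1)
  hex 23: (-8, 8, 0)
  hex 24: (-9, 8, 1)
  hex 25: (-10, 8, 2)
  hex 26: (-10, 7, 3)
  hex 27: (-10, 6, 4)
  hex 28: (-10, 5, 5)
  hex 29: (-10, 4, 6)
Sorted: 30 hexes.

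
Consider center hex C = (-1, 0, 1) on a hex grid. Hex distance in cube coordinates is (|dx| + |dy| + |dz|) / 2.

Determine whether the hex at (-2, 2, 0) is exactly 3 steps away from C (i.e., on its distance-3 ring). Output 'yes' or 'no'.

Answer: no

Derivation:
|px - cx| = |-2 - (-1)| = 1
|py - cy| = |2 - 0| = 2
|pz - cz| = |0 - 1| = 1
distance = (1+2+1)/2 = 4/2 = 2
radius = 3; distance != radius -> no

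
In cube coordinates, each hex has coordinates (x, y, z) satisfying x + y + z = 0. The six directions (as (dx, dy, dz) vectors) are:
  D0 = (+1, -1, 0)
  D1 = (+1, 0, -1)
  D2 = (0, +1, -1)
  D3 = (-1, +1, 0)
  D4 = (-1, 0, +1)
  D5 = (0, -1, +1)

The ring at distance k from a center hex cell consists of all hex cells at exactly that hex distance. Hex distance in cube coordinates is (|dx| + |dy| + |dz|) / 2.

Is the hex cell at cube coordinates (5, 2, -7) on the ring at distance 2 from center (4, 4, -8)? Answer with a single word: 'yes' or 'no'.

Answer: yes

Derivation:
|px - cx| = |5 - 4| = 1
|py - cy| = |2 - 4| = 2
|pz - cz| = |-7 - (-8)| = 1
distance = (1+2+1)/2 = 4/2 = 2
radius = 2; distance == radius -> yes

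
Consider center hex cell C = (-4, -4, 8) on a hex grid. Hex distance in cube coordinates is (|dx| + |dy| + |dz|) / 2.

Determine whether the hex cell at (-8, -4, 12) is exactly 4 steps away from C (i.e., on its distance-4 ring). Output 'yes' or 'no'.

Answer: yes

Derivation:
|px - cx| = |-8 - (-4)| = 4
|py - cy| = |-4 - (-4)| = 0
|pz - cz| = |12 - 8| = 4
distance = (4+0+4)/2 = 8/2 = 4
radius = 4; distance == radius -> yes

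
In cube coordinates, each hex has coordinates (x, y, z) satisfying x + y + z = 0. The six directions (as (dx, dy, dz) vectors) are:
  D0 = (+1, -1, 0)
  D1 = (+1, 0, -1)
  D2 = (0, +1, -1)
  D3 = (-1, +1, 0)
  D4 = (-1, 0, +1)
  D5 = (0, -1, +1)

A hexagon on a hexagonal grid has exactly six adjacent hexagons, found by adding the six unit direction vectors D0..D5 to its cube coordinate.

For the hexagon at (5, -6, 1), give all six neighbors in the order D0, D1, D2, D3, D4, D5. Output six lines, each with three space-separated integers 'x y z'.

Center: (5, -6, 1). Add each direction:
  D0: (5, -6, 1) + (1, -1, 0) = (6, -7, 1)
  D1: (5, -6, 1) + (1, 0, -1) = (6, -6, 0)
  D2: (5, -6, 1) + (0, 1, -1) = (5, -5, 0)
  D3: (5, -6, 1) + (-1, 1, 0) = (4, -5, 1)
  D4: (5, -6, 1) + (-1, 0, 1) = (4, -6, 2)
  D5: (5, -6, 1) + (0, -1, 1) = (5, -7, 2)

Answer: 6 -7 1
6 -6 0
5 -5 0
4 -5 1
4 -6 2
5 -7 2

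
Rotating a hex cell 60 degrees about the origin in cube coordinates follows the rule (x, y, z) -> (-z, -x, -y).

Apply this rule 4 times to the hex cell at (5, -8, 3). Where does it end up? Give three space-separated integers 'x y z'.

Start: (5, -8, 3)
Step 1: (5, -8, 3) -> (-(3), -(5), -(-8)) = (-3, -5, 8)
Step 2: (-3, -5, 8) -> (-(8), -(-3), -(-5)) = (-8, 3, 5)
Step 3: (-8, 3, 5) -> (-(5), -(-8), -(3)) = (-5, 8, -3)
Step 4: (-5, 8, -3) -> (-(-3), -(-5), -(8)) = (3, 5, -8)

Answer: 3 5 -8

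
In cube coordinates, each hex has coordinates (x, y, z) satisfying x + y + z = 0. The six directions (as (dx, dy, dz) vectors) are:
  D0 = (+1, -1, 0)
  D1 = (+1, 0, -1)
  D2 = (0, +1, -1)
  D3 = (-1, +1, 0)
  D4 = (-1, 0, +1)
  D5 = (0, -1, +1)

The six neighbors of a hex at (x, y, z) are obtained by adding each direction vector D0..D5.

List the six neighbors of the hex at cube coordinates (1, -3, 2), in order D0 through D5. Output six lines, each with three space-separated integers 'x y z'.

Center: (1, -3, 2). Add each direction:
  D0: (1, -3, 2) + (1, -1, 0) = (2, -4, 2)
  D1: (1, -3, 2) + (1, 0, -1) = (2, -3, 1)
  D2: (1, -3, 2) + (0, 1, -1) = (1, -2, 1)
  D3: (1, -3, 2) + (-1, 1, 0) = (0, -2, 2)
  D4: (1, -3, 2) + (-1, 0, 1) = (0, -3, 3)
  D5: (1, -3, 2) + (0, -1, 1) = (1, -4, 3)

Answer: 2 -4 2
2 -3 1
1 -2 1
0 -2 2
0 -3 3
1 -4 3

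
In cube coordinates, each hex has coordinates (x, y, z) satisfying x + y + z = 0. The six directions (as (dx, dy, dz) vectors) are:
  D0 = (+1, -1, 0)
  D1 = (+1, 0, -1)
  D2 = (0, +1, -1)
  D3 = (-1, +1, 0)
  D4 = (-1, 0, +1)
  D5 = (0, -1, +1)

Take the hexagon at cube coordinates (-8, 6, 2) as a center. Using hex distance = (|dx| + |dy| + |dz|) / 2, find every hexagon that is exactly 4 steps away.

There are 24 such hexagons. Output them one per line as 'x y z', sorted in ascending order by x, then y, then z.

Walk ring at distance 4 from (-8, 6, 2):
Start at center + D4*4 = (-12, 6, 6)
  hex 0: (-12, 6, 6)
  hex 1: (-11, 5, 6)
  hex 2: (-10, 4, 6)
  hex 3: (-9, 3, 6)
  hex 4: (-8, 2, 6)
  hex 5: (-7, 2, 5)
  hex 6: (-6, 2, 4)
  hex 7: (-5, 2, 3)
  hex 8: (-4, 2, 2)
  hex 9: (-4, 3, 1)
  hex 10: (-4, 4, 0)
  hex 11: (-4, 5, -1)
  hex 12: (-4, 6, -2)
  hex 13: (-5, 7, -2)
  hex 14: (-6, 8, -2)
  hex 15: (-7, 9, -2)
  hex 16: (-8, 10, -2)
  hex 17: (-9, 10, -1)
  hex 18: (-10, 10, 0)
  hex 19: (-11, 10, 1)
  hex 20: (-12, 10, 2)
  hex 21: (-12, 9, 3)
  hex 22: (-12, 8, 4)
  hex 23: (-12, 7, 5)
Sorted: 24 hexes.

Answer: -12 6 6
-12 7 5
-12 8 4
-12 9 3
-12 10 2
-11 5 6
-11 10 1
-10 4 6
-10 10 0
-9 3 6
-9 10 -1
-8 2 6
-8 10 -2
-7 2 5
-7 9 -2
-6 2 4
-6 8 -2
-5 2 3
-5 7 -2
-4 2 2
-4 3 1
-4 4 0
-4 5 -1
-4 6 -2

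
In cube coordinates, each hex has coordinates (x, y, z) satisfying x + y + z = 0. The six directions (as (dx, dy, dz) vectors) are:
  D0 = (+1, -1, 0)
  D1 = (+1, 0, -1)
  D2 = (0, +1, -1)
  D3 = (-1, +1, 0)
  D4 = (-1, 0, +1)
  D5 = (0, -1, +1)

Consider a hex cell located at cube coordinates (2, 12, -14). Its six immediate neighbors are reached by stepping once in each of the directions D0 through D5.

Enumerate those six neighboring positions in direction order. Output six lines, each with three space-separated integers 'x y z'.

Center: (2, 12, -14). Add each direction:
  D0: (2, 12, -14) + (1, -1, 0) = (3, 11, -14)
  D1: (2, 12, -14) + (1, 0, -1) = (3, 12, -15)
  D2: (2, 12, -14) + (0, 1, -1) = (2, 13, -15)
  D3: (2, 12, -14) + (-1, 1, 0) = (1, 13, -14)
  D4: (2, 12, -14) + (-1, 0, 1) = (1, 12, -13)
  D5: (2, 12, -14) + (0, -1, 1) = (2, 11, -13)

Answer: 3 11 -14
3 12 -15
2 13 -15
1 13 -14
1 12 -13
2 11 -13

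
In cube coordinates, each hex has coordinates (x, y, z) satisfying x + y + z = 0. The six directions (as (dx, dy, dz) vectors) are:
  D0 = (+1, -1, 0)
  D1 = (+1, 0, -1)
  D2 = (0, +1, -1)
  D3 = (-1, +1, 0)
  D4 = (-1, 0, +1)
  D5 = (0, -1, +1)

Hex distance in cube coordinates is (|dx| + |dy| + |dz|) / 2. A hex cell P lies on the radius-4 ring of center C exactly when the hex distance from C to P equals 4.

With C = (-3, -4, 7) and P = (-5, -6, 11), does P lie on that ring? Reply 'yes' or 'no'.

|px - cx| = |-5 - (-3)| = 2
|py - cy| = |-6 - (-4)| = 2
|pz - cz| = |11 - 7| = 4
distance = (2+2+4)/2 = 8/2 = 4
radius = 4; distance == radius -> yes

Answer: yes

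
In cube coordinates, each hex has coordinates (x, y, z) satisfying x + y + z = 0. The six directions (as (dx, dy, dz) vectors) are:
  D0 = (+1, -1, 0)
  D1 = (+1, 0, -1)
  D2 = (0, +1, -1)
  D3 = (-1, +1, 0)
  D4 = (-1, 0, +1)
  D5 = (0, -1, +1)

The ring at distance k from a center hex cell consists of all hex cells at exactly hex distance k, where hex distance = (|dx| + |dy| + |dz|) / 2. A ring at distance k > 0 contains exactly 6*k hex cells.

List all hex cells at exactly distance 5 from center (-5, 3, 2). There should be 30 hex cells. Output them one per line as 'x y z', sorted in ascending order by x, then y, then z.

Walk ring at distance 5 from (-5, 3, 2):
Start at center + D4*5 = (-10, 3, 7)
  hex 0: (-10, 3, 7)
  hex 1: (-9, 2, 7)
  hex 2: (-8, 1, 7)
  hex 3: (-7, 0, 7)
  hex 4: (-6, -1, 7)
  hex 5: (-5, -2, 7)
  hex 6: (-4, -2, 6)
  hex 7: (-3, -2, 5)
  hex 8: (-2, -2, 4)
  hex 9: (-1, -2, 3)
  hex 10: (0, -2, 2)
  hex 11: (0, -1, 1)
  hex 12: (0, 0, 0)
  hex 13: (0, 1, -1)
  hex 14: (0, 2, -2)
  hex 15: (0, 3, -3)
  hex 16: (-1, 4, -3)
  hex 17: (-2, 5, -3)
  hex 18: (-3, 6, -3)
  hex 19: (-4, 7, -3)
  hex 20: (-5, 8, -3)
  hex 21: (-6, 8, -2)
  hex 22: (-7, 8, -1)
  hex 23: (-8, 8, 0)
  hex 24: (-9, 8, 1)
  hex 25: (-10, 8, 2)
  hex 26: (-10, 7, 3)
  hex 27: (-10, 6, 4)
  hex 28: (-10, 5, 5)
  hex 29: (-10, 4, 6)
Sorted: 30 hexes.

Answer: -10 3 7
-10 4 6
-10 5 5
-10 6 4
-10 7 3
-10 8 2
-9 2 7
-9 8 1
-8 1 7
-8 8 0
-7 0 7
-7 8 -1
-6 -1 7
-6 8 -2
-5 -2 7
-5 8 -3
-4 -2 6
-4 7 -3
-3 -2 5
-3 6 -3
-2 -2 4
-2 5 -3
-1 -2 3
-1 4 -3
0 -2 2
0 -1 1
0 0 0
0 1 -1
0 2 -2
0 3 -3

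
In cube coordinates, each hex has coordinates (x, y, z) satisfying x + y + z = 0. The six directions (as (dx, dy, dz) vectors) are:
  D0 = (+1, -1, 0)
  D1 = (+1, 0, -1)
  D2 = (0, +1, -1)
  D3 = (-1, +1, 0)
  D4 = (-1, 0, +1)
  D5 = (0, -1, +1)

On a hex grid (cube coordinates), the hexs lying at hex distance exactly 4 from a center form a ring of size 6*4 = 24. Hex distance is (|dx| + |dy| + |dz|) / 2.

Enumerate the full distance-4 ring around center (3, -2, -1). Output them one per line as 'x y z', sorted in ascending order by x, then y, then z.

Walk ring at distance 4 from (3, -2, -1):
Start at center + D4*4 = (-1, -2, 3)
  hex 0: (-1, -2, 3)
  hex 1: (0, -3, 3)
  hex 2: (1, -4, 3)
  hex 3: (2, -5, 3)
  hex 4: (3, -6, 3)
  hex 5: (4, -6, 2)
  hex 6: (5, -6, 1)
  hex 7: (6, -6, 0)
  hex 8: (7, -6, -1)
  hex 9: (7, -5, -2)
  hex 10: (7, -4, -3)
  hex 11: (7, -3, -4)
  hex 12: (7, -2, -5)
  hex 13: (6, -1, -5)
  hex 14: (5, 0, -5)
  hex 15: (4, 1, -5)
  hex 16: (3, 2, -5)
  hex 17: (2, 2, -4)
  hex 18: (1, 2, -3)
  hex 19: (0, 2, -2)
  hex 20: (-1, 2, -1)
  hex 21: (-1, 1, 0)
  hex 22: (-1, 0, 1)
  hex 23: (-1, -1, 2)
Sorted: 24 hexes.

Answer: -1 -2 3
-1 -1 2
-1 0 1
-1 1 0
-1 2 -1
0 -3 3
0 2 -2
1 -4 3
1 2 -3
2 -5 3
2 2 -4
3 -6 3
3 2 -5
4 -6 2
4 1 -5
5 -6 1
5 0 -5
6 -6 0
6 -1 -5
7 -6 -1
7 -5 -2
7 -4 -3
7 -3 -4
7 -2 -5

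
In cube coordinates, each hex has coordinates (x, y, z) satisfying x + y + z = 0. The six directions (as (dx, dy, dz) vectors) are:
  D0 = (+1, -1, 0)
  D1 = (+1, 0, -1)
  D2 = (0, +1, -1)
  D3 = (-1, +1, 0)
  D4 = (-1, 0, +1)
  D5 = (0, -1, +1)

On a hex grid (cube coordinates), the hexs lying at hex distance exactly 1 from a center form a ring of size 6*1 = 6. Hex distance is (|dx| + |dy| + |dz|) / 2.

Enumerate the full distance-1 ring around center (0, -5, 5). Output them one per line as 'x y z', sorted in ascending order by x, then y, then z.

Walk ring at distance 1 from (0, -5, 5):
Start at center + D4*1 = (-1, -5, 6)
  hex 0: (-1, -5, 6)
  hex 1: (0, -6, 6)
  hex 2: (1, -6, 5)
  hex 3: (1, -5, 4)
  hex 4: (0, -4, 4)
  hex 5: (-1, -4, 5)
Sorted: 6 hexes.

Answer: -1 -5 6
-1 -4 5
0 -6 6
0 -4 4
1 -6 5
1 -5 4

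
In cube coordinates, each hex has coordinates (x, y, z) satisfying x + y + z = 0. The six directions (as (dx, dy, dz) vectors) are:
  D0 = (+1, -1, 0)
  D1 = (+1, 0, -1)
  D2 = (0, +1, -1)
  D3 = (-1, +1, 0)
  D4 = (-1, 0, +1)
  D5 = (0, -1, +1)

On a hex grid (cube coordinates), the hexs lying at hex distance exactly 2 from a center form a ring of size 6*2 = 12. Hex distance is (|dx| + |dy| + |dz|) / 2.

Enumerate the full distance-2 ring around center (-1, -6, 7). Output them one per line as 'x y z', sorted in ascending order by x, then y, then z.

Answer: -3 -6 9
-3 -5 8
-3 -4 7
-2 -7 9
-2 -4 6
-1 -8 9
-1 -4 5
0 -8 8
0 -5 5
1 -8 7
1 -7 6
1 -6 5

Derivation:
Walk ring at distance 2 from (-1, -6, 7):
Start at center + D4*2 = (-3, -6, 9)
  hex 0: (-3, -6, 9)
  hex 1: (-2, -7, 9)
  hex 2: (-1, -8, 9)
  hex 3: (0, -8, 8)
  hex 4: (1, -8, 7)
  hex 5: (1, -7, 6)
  hex 6: (1, -6, 5)
  hex 7: (0, -5, 5)
  hex 8: (-1, -4, 5)
  hex 9: (-2, -4, 6)
  hex 10: (-3, -4, 7)
  hex 11: (-3, -5, 8)
Sorted: 12 hexes.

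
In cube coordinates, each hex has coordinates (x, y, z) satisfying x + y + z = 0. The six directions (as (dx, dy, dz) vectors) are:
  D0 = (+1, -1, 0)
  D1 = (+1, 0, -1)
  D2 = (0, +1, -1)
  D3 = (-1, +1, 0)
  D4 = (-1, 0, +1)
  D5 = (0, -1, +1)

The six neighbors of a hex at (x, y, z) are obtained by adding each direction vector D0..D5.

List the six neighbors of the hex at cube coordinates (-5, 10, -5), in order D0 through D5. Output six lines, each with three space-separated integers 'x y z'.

Center: (-5, 10, -5). Add each direction:
  D0: (-5, 10, -5) + (1, -1, 0) = (-4, 9, -5)
  D1: (-5, 10, -5) + (1, 0, -1) = (-4, 10, -6)
  D2: (-5, 10, -5) + (0, 1, -1) = (-5, 11, -6)
  D3: (-5, 10, -5) + (-1, 1, 0) = (-6, 11, -5)
  D4: (-5, 10, -5) + (-1, 0, 1) = (-6, 10, -4)
  D5: (-5, 10, -5) + (0, -1, 1) = (-5, 9, -4)

Answer: -4 9 -5
-4 10 -6
-5 11 -6
-6 11 -5
-6 10 -4
-5 9 -4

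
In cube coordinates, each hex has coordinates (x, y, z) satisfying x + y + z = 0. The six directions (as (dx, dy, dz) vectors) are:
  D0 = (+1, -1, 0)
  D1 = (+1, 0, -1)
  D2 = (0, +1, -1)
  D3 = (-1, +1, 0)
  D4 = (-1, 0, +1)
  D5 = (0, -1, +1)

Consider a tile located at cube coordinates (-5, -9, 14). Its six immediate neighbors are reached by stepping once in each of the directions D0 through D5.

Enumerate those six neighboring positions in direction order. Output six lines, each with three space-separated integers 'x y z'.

Center: (-5, -9, 14). Add each direction:
  D0: (-5, -9, 14) + (1, -1, 0) = (-4, -10, 14)
  D1: (-5, -9, 14) + (1, 0, -1) = (-4, -9, 13)
  D2: (-5, -9, 14) + (0, 1, -1) = (-5, -8, 13)
  D3: (-5, -9, 14) + (-1, 1, 0) = (-6, -8, 14)
  D4: (-5, -9, 14) + (-1, 0, 1) = (-6, -9, 15)
  D5: (-5, -9, 14) + (0, -1, 1) = (-5, -10, 15)

Answer: -4 -10 14
-4 -9 13
-5 -8 13
-6 -8 14
-6 -9 15
-5 -10 15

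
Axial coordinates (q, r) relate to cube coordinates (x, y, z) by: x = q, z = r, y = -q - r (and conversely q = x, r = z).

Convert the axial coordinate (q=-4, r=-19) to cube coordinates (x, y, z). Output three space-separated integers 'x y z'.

x = q = -4
z = r = -19
y = -x - z = -(-4) - (-19) = 23

Answer: -4 23 -19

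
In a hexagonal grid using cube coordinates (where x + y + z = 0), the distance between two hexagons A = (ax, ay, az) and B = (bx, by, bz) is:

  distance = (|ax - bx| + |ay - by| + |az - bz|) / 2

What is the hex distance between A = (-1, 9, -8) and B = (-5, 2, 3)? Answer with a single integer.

Answer: 11

Derivation:
|ax - bx| = |-1 - (-5)| = 4
|ay - by| = |9 - 2| = 7
|az - bz| = |-8 - 3| = 11
distance = (4 + 7 + 11) / 2 = 22 / 2 = 11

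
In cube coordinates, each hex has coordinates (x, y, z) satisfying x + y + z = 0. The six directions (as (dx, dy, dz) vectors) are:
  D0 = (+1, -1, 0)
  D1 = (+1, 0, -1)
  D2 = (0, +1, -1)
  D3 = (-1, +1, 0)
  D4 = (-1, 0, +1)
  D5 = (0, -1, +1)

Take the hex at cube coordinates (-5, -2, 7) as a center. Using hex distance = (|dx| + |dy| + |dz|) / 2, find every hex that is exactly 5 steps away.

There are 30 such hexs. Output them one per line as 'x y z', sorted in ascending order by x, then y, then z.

Walk ring at distance 5 from (-5, -2, 7):
Start at center + D4*5 = (-10, -2, 12)
  hex 0: (-10, -2, 12)
  hex 1: (-9, -3, 12)
  hex 2: (-8, -4, 12)
  hex 3: (-7, -5, 12)
  hex 4: (-6, -6, 12)
  hex 5: (-5, -7, 12)
  hex 6: (-4, -7, 11)
  hex 7: (-3, -7, 10)
  hex 8: (-2, -7, 9)
  hex 9: (-1, -7, 8)
  hex 10: (0, -7, 7)
  hex 11: (0, -6, 6)
  hex 12: (0, -5, 5)
  hex 13: (0, -4, 4)
  hex 14: (0, -3, 3)
  hex 15: (0, -2, 2)
  hex 16: (-1, -1, 2)
  hex 17: (-2, 0, 2)
  hex 18: (-3, 1, 2)
  hex 19: (-4, 2, 2)
  hex 20: (-5, 3, 2)
  hex 21: (-6, 3, 3)
  hex 22: (-7, 3, 4)
  hex 23: (-8, 3, 5)
  hex 24: (-9, 3, 6)
  hex 25: (-10, 3, 7)
  hex 26: (-10, 2, 8)
  hex 27: (-10, 1, 9)
  hex 28: (-10, 0, 10)
  hex 29: (-10, -1, 11)
Sorted: 30 hexes.

Answer: -10 -2 12
-10 -1 11
-10 0 10
-10 1 9
-10 2 8
-10 3 7
-9 -3 12
-9 3 6
-8 -4 12
-8 3 5
-7 -5 12
-7 3 4
-6 -6 12
-6 3 3
-5 -7 12
-5 3 2
-4 -7 11
-4 2 2
-3 -7 10
-3 1 2
-2 -7 9
-2 0 2
-1 -7 8
-1 -1 2
0 -7 7
0 -6 6
0 -5 5
0 -4 4
0 -3 3
0 -2 2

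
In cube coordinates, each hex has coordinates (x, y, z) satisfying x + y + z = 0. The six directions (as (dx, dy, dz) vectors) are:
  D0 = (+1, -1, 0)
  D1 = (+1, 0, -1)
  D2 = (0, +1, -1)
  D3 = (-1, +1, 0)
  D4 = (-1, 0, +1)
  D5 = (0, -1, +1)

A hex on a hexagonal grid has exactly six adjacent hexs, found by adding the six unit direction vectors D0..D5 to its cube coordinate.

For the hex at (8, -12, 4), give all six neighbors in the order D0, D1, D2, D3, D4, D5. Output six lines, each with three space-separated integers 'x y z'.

Center: (8, -12, 4). Add each direction:
  D0: (8, -12, 4) + (1, -1, 0) = (9, -13, 4)
  D1: (8, -12, 4) + (1, 0, -1) = (9, -12, 3)
  D2: (8, -12, 4) + (0, 1, -1) = (8, -11, 3)
  D3: (8, -12, 4) + (-1, 1, 0) = (7, -11, 4)
  D4: (8, -12, 4) + (-1, 0, 1) = (7, -12, 5)
  D5: (8, -12, 4) + (0, -1, 1) = (8, -13, 5)

Answer: 9 -13 4
9 -12 3
8 -11 3
7 -11 4
7 -12 5
8 -13 5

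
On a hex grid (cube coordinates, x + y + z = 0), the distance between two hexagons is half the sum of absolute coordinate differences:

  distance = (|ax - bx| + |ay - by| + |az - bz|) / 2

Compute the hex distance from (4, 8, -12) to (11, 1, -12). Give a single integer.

Answer: 7

Derivation:
|ax - bx| = |4 - 11| = 7
|ay - by| = |8 - 1| = 7
|az - bz| = |-12 - (-12)| = 0
distance = (7 + 7 + 0) / 2 = 14 / 2 = 7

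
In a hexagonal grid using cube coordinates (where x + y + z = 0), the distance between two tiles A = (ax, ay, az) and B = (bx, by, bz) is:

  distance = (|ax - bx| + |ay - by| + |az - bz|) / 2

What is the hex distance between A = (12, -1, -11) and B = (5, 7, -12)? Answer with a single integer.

Answer: 8

Derivation:
|ax - bx| = |12 - 5| = 7
|ay - by| = |-1 - 7| = 8
|az - bz| = |-11 - (-12)| = 1
distance = (7 + 8 + 1) / 2 = 16 / 2 = 8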